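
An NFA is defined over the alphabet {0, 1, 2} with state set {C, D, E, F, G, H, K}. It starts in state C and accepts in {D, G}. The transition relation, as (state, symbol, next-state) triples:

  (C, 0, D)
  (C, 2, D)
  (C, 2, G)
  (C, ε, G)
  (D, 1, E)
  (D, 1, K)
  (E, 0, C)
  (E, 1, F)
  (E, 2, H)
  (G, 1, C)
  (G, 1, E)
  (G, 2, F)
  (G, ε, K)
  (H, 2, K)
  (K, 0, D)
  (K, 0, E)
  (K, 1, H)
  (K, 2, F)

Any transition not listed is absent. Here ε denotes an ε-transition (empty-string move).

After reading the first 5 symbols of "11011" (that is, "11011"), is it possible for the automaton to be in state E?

Start: ε-closure({C}) = {C, G, K}.
Read '1': C→∅, G→{C, E}, K→{H}; union {C, E, H}; ε-closure = {C, E, G, H, K}.
Read '1': C→∅, E→{F}, G→{C, E}, H→∅, K→{H}; union {C, E, F, H}; ε-closure = {C, E, F, G, H, K}.
Read '0': C→{D}, E→{C}, F→∅, G→∅, H→∅, K→{D, E}; union {C, D, E}; ε-closure = {C, D, E, G, K}.
Read '1': C→∅, D→{E, K}, E→{F}, G→{C, E}, K→{H}; union {C, E, F, H, K}; ε-closure = {C, E, F, G, H, K}.
Read '1': C→∅, E→{F}, F→∅, G→{C, E}, H→∅, K→{H}; union {C, E, F, H}; ε-closure = {C, E, F, G, H, K}.
State E is in {C, E, F, G, H, K}.

Yes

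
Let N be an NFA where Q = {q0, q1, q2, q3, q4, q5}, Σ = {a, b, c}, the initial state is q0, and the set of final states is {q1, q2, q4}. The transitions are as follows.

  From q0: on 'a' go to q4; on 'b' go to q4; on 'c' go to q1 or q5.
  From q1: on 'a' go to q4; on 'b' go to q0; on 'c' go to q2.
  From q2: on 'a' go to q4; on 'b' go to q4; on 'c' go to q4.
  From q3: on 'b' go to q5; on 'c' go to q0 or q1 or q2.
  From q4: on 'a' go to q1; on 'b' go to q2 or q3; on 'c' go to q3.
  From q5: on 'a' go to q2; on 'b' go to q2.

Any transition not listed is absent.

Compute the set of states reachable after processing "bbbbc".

{q0, q1, q2, q4}

Start in {q0}.
Read 'b': q0→{q4}; now {q4}.
Read 'b': q4→{q2, q3}; now {q2, q3}.
Read 'b': q2→{q4}, q3→{q5}; now {q4, q5}.
Read 'b': q4→{q2, q3}, q5→{q2}; now {q2, q3}.
Read 'c': q2→{q4}, q3→{q0, q1, q2}; now {q0, q1, q2, q4}.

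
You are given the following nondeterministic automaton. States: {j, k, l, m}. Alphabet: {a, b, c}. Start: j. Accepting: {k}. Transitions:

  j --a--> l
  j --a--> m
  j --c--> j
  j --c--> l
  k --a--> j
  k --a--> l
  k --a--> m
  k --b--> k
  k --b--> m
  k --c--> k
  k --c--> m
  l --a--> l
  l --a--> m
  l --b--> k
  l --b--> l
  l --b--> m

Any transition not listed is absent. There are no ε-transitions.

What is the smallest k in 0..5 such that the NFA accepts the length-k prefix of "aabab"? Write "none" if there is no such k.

3

Start in {j}.
Read 'a': j→{l, m}; now {l, m}.
Read 'a': l→{l, m}, m→∅; now {l, m}.
Read 'b': l→{k, l, m}, m→∅; now {k, l, m}.
None of the earlier sets intersect F, but {k, l, m} does.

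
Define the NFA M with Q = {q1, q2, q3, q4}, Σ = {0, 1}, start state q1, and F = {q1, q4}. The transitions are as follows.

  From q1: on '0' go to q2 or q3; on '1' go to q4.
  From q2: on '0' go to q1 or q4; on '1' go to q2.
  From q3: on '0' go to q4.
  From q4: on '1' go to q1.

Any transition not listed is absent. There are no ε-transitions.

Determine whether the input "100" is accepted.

No

Start in {q1}.
Read '1': q1→{q4}; now {q4}.
Read '0': q4→∅; now ∅.
The set is empty and remains empty for the remaining 1 symbol.
The final set ∅ contains no accepting state.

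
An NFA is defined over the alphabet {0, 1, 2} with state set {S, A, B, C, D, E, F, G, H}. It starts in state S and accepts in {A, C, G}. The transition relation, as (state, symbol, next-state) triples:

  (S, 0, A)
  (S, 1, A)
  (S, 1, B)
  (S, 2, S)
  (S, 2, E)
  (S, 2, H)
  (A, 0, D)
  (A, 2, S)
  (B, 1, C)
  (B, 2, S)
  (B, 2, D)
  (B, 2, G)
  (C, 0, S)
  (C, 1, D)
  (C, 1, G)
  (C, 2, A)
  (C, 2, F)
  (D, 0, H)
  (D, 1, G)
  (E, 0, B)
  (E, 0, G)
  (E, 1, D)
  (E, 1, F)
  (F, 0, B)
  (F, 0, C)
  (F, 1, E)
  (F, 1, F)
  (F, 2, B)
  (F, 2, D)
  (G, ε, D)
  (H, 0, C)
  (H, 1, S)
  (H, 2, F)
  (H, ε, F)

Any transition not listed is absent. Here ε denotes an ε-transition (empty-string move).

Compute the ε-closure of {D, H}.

Begin with {D, H}.
ε-move H → F; add F.

{D, F, H}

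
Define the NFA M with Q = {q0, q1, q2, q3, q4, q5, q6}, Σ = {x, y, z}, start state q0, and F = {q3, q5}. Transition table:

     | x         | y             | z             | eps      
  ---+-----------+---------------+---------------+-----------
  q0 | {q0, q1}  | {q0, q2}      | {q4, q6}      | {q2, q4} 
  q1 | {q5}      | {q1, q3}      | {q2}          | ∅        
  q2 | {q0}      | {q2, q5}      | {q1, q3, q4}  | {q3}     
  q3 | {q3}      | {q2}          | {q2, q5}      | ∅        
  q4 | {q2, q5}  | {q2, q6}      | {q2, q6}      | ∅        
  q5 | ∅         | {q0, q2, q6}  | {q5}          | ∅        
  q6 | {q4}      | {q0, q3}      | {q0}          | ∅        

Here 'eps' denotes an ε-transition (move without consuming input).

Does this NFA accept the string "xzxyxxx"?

Yes

Start: ε-closure({q0}) = {q0, q2, q3, q4}.
Read 'x': q0→{q0, q1}, q2→{q0}, q3→{q3}, q4→{q2, q5}; union {q0, q1, q2, q3, q5}; ε-closure = {q0, q1, q2, q3, q4, q5}.
Read 'z': q0→{q4, q6}, q1→{q2}, q2→{q1, q3, q4}, q3→{q2, q5}, q4→{q2, q6}, q5→{q5}; now {q1, q2, q3, q4, q5, q6}.
Read 'x': q1→{q5}, q2→{q0}, q3→{q3}, q4→{q2, q5}, q5→∅, q6→{q4}; now {q0, q2, q3, q4, q5}.
Read 'y': q0→{q0, q2}, q2→{q2, q5}, q3→{q2}, q4→{q2, q6}, q5→{q0, q2, q6}; union {q0, q2, q5, q6}; ε-closure = {q0, q2, q3, q4, q5, q6}.
Read 'x': q0→{q0, q1}, q2→{q0}, q3→{q3}, q4→{q2, q5}, q5→∅, q6→{q4}; now {q0, q1, q2, q3, q4, q5}.
Read 'x': q0→{q0, q1}, q1→{q5}, q2→{q0}, q3→{q3}, q4→{q2, q5}, q5→∅; union {q0, q1, q2, q3, q5}; ε-closure = {q0, q1, q2, q3, q4, q5}.
Read 'x': q0→{q0, q1}, q1→{q5}, q2→{q0}, q3→{q3}, q4→{q2, q5}, q5→∅; union {q0, q1, q2, q3, q5}; ε-closure = {q0, q1, q2, q3, q4, q5}.
The final set {q0, q1, q2, q3, q4, q5} contains the accepting states q3, q5.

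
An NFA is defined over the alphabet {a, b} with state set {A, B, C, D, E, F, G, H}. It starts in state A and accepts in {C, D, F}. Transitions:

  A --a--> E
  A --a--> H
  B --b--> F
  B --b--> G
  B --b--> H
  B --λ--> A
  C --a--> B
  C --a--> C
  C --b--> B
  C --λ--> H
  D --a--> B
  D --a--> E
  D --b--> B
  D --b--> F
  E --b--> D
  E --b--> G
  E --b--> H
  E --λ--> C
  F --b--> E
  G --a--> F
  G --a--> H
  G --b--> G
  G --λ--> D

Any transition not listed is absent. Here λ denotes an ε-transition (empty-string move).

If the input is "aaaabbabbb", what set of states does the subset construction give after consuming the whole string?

{A, B, C, D, E, F, G, H}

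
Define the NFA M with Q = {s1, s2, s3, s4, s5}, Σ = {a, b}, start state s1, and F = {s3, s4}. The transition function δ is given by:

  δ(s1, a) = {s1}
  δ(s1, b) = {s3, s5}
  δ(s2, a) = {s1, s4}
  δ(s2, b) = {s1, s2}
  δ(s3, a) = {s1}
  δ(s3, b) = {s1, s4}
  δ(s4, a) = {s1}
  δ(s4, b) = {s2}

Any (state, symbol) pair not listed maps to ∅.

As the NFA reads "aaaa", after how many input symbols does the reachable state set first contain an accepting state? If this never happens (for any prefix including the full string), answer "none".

Start in {s1}.
Read 'a': {s1} → {s1}.
Read 'a': {s1} → {s1}.
Read 'a': {s1} → {s1}.
Read 'a': {s1} → {s1}.
No reachable set along the way intersects F.

none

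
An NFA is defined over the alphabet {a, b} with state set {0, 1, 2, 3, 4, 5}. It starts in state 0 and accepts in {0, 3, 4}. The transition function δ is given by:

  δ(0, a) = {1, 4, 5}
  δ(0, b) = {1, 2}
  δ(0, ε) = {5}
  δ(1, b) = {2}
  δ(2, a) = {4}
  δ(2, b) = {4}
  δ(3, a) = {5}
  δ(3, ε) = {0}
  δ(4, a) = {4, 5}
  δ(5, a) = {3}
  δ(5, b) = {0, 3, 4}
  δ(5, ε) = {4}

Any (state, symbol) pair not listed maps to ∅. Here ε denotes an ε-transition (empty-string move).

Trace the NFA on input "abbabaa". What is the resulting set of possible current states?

Start: ε-closure({0}) = {0, 4, 5}.
Read 'a': 0→{1, 4, 5}, 4→{4, 5}, 5→{3}; union {1, 3, 4, 5}; ε-closure = {0, 1, 3, 4, 5}.
Read 'b': 0→{1, 2}, 1→{2}, 3→∅, 4→∅, 5→{0, 3, 4}; union {0, 1, 2, 3, 4}; ε-closure = {0, 1, 2, 3, 4, 5}.
Read 'b': 0→{1, 2}, 1→{2}, 2→{4}, 3→∅, 4→∅, 5→{0, 3, 4}; union {0, 1, 2, 3, 4}; ε-closure = {0, 1, 2, 3, 4, 5}.
Read 'a': 0→{1, 4, 5}, 1→∅, 2→{4}, 3→{5}, 4→{4, 5}, 5→{3}; union {1, 3, 4, 5}; ε-closure = {0, 1, 3, 4, 5}.
Read 'b': 0→{1, 2}, 1→{2}, 3→∅, 4→∅, 5→{0, 3, 4}; union {0, 1, 2, 3, 4}; ε-closure = {0, 1, 2, 3, 4, 5}.
Read 'a': 0→{1, 4, 5}, 1→∅, 2→{4}, 3→{5}, 4→{4, 5}, 5→{3}; union {1, 3, 4, 5}; ε-closure = {0, 1, 3, 4, 5}.
Read 'a': 0→{1, 4, 5}, 1→∅, 3→{5}, 4→{4, 5}, 5→{3}; union {1, 3, 4, 5}; ε-closure = {0, 1, 3, 4, 5}.

{0, 1, 3, 4, 5}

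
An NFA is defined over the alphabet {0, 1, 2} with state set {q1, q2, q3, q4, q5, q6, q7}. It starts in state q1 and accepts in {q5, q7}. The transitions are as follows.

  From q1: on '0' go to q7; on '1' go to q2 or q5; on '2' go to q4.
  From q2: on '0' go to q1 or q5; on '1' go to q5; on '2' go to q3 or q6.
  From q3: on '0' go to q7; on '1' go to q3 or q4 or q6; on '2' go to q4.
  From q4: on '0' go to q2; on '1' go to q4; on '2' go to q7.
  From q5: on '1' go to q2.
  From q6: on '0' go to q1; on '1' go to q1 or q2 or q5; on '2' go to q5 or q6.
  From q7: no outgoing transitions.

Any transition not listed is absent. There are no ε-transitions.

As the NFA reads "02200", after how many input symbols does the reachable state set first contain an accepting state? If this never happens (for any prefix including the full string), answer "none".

Start in {q1}.
Read '0': q1→{q7}; now {q7}.
None of the earlier sets intersect F, but {q7} does.

1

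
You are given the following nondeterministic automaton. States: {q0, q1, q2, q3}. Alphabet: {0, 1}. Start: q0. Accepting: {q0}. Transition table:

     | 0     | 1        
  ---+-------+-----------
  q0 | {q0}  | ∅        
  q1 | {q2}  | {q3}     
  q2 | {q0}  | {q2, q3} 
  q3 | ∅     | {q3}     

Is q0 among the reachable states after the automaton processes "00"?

Start in {q0}.
Read '0': q0→{q0}; now {q0}.
Read '0': q0→{q0}; now {q0}.
State q0 is in {q0}.

Yes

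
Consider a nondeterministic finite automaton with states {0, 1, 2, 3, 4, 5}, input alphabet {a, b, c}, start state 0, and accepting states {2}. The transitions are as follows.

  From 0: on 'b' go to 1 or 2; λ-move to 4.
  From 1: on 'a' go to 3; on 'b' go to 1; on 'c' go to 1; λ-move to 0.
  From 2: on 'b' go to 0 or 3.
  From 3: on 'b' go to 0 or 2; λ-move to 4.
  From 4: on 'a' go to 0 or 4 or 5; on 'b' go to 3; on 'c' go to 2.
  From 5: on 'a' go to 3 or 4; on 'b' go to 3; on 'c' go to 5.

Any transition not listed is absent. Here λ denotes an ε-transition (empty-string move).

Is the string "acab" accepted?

Start: ε-closure({0}) = {0, 4}.
Read 'a': 0→∅, 4→{0, 4, 5}; now {0, 4, 5}.
Read 'c': 0→∅, 4→{2}, 5→{5}; now {2, 5}.
Read 'a': 2→∅, 5→{3, 4}; now {3, 4}.
Read 'b': 3→{0, 2}, 4→{3}; union {0, 2, 3}; ε-closure = {0, 2, 3, 4}.
The final set {0, 2, 3, 4} contains the accepting state 2.

Yes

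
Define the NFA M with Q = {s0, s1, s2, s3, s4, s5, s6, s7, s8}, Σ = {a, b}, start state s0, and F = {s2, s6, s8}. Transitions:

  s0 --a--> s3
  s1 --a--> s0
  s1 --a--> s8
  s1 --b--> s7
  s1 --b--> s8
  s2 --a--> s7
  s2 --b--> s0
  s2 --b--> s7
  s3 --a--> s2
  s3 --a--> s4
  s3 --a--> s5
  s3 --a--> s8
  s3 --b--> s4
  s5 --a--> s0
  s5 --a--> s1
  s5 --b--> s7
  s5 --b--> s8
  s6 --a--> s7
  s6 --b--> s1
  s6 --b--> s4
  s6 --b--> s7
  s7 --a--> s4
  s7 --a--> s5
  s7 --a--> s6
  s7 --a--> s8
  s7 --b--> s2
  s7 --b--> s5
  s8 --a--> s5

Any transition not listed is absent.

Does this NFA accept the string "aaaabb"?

Yes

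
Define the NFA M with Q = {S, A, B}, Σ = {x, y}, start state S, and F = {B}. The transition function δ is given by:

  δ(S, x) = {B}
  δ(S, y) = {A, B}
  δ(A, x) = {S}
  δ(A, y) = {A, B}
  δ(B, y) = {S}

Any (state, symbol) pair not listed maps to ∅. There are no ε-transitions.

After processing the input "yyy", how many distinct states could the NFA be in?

Start in {S}.
Read 'y': S→{A, B}; now {A, B}.
Read 'y': A→{A, B}, B→{S}; now {S, A, B}.
Read 'y': S→{A, B}, A→{A, B}, B→{S}; now {S, A, B}.
That set has 3 states.

3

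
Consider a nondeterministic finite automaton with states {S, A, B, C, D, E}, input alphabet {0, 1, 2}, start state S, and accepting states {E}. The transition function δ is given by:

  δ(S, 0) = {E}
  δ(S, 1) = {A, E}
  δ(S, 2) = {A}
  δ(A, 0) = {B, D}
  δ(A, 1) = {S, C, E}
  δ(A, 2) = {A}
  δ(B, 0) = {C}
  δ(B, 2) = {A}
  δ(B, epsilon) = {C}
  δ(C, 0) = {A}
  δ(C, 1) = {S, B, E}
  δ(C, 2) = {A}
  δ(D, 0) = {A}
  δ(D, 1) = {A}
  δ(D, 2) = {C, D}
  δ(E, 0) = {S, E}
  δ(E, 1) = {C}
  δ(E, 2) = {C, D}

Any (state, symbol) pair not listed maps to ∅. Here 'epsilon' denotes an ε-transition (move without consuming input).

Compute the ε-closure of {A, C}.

{A, C}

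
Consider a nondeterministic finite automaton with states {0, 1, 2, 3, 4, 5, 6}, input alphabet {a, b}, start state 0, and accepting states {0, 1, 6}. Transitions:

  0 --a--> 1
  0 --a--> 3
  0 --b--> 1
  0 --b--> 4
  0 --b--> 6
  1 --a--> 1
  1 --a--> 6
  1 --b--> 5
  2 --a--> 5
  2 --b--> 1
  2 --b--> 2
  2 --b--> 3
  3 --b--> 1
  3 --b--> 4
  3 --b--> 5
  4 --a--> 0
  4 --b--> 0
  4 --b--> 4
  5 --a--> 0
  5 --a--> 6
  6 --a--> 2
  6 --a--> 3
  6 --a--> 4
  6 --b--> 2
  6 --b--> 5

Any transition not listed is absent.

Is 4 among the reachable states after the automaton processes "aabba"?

No

Start in {0}.
Read 'a': 0→{1, 3}; now {1, 3}.
Read 'a': 1→{1, 6}, 3→∅; now {1, 6}.
Read 'b': 1→{5}, 6→{2, 5}; now {2, 5}.
Read 'b': 2→{1, 2, 3}, 5→∅; now {1, 2, 3}.
Read 'a': 1→{1, 6}, 2→{5}, 3→∅; now {1, 5, 6}.
State 4 is not in {1, 5, 6}.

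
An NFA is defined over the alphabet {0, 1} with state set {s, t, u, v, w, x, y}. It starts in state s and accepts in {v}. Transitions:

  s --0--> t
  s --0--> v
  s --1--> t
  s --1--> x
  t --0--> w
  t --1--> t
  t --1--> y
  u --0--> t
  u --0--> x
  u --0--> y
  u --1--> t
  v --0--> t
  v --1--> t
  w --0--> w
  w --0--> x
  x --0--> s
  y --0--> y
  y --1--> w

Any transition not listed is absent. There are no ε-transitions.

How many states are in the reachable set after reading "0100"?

Start in {s}.
Read '0': {s} → {t, v}.
Read '1': {t, v} → {t, y}.
Read '0': {t, y} → {w, y}.
Read '0': {w, y} → {w, x, y}.
That set has 3 states.

3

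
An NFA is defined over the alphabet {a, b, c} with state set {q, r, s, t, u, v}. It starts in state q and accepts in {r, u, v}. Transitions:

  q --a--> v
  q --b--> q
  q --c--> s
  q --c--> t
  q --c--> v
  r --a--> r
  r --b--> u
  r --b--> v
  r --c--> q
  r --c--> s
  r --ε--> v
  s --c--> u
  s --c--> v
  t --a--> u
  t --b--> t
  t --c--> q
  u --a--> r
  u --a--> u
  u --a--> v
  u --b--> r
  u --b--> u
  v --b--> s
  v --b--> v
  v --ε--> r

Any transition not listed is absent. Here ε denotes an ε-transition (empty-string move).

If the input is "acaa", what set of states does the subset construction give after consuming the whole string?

{r, v}

Start in {q}.
Read 'a': {q} → {r, v}.
Read 'c': {r, v} → {q, s}.
Read 'a': {q, s} → {r, v}.
Read 'a': {r, v} → {r, v}.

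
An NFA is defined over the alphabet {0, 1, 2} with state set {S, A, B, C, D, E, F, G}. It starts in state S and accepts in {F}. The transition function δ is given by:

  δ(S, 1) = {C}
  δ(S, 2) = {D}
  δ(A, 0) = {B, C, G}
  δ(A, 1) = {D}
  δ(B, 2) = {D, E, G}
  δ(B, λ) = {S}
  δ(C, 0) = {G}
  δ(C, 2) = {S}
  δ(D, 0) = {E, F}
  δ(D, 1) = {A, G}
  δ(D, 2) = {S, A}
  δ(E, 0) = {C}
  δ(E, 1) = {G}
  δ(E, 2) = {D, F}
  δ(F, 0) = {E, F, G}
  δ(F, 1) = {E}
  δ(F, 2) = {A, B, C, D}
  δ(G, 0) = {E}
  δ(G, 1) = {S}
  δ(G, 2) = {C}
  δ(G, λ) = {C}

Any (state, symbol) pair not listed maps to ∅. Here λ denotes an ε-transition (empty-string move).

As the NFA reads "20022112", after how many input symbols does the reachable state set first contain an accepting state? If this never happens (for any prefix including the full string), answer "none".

Start in {S}.
Read '2': {S} → {D}.
Read '0': {D} → {E, F}.
None of the earlier sets intersect F, but {E, F} does.

2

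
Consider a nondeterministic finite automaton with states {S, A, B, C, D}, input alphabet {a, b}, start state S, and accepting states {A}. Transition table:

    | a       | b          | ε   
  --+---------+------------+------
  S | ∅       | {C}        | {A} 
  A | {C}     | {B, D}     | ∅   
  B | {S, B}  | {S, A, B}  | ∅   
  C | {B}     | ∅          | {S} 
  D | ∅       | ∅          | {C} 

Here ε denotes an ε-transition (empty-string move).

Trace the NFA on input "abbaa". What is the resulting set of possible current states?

{S, A, B, C}

Start: ε-closure({S}) = {S, A}.
Read 'a': {S, A} → {S, A, C}.
Read 'b': {S, A, C} → {S, A, B, C, D}.
Read 'b': {S, A, B, C, D} → {S, A, B, C, D}.
Read 'a': {S, A, B, C, D} → {S, A, B, C}.
Read 'a': {S, A, B, C} → {S, A, B, C}.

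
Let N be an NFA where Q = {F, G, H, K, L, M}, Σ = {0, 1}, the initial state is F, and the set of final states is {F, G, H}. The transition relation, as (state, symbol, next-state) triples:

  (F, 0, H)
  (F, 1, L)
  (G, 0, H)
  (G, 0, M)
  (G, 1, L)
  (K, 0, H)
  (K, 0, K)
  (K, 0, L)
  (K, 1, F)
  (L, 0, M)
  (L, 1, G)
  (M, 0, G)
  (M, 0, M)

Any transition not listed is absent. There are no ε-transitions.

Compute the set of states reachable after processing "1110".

Start in {F}.
Read '1': F→{L}; now {L}.
Read '1': L→{G}; now {G}.
Read '1': G→{L}; now {L}.
Read '0': L→{M}; now {M}.

{M}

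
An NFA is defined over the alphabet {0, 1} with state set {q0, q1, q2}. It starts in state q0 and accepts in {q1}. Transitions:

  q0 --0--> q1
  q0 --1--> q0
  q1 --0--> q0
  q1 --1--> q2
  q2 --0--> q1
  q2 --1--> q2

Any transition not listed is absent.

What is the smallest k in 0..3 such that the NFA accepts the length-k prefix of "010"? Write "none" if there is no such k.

1

Start in {q0}.
Read '0': q0→{q1}; now {q1}.
None of the earlier sets intersect F, but {q1} does.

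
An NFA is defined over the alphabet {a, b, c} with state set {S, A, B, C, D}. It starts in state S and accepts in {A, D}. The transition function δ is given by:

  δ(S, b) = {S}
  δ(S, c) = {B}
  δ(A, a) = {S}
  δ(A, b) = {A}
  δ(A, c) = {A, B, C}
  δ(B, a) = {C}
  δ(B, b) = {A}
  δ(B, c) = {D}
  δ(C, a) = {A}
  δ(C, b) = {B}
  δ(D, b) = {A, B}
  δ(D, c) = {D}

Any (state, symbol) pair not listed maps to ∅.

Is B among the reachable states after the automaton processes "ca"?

No

Start in {S}.
Read 'c': S→{B}; now {B}.
Read 'a': B→{C}; now {C}.
State B is not in {C}.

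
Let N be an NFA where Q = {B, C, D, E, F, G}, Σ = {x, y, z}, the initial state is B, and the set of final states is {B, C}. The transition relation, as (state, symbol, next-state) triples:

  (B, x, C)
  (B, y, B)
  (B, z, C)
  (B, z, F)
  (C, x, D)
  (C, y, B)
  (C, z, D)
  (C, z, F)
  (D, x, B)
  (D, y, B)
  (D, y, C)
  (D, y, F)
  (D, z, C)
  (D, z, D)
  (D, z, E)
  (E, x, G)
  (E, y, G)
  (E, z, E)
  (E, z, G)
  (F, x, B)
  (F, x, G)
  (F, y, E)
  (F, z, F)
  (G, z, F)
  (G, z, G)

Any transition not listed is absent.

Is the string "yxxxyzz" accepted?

No

Start in {B}.
Read 'y': {B} → {B}.
Read 'x': {B} → {C}.
Read 'x': {C} → {D}.
Read 'x': {D} → {B}.
Read 'y': {B} → {B}.
Read 'z': {B} → {C, F}.
Read 'z': {C, F} → {D, F}.
The final set {D, F} contains no accepting state.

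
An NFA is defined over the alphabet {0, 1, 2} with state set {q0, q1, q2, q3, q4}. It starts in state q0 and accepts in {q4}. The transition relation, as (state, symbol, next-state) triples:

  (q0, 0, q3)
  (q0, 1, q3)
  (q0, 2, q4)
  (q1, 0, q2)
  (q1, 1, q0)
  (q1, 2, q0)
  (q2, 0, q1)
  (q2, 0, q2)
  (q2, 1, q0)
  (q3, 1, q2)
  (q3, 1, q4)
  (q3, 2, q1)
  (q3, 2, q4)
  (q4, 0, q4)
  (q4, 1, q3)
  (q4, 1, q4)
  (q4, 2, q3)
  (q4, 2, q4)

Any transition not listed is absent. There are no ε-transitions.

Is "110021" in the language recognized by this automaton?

Yes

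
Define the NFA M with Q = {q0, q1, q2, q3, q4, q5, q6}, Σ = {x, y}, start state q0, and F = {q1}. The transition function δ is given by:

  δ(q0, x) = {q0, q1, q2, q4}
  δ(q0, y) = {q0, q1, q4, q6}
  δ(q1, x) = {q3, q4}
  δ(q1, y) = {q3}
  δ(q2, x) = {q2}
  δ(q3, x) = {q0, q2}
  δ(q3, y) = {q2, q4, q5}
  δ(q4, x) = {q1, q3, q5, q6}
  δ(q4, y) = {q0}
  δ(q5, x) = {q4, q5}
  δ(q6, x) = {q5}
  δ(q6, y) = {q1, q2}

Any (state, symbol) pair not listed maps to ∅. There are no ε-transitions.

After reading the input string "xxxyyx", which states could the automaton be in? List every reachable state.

{q0, q1, q2, q3, q4, q5, q6}

Start in {q0}.
Read 'x': q0→{q0, q1, q2, q4}; now {q0, q1, q2, q4}.
Read 'x': q0→{q0, q1, q2, q4}, q1→{q3, q4}, q2→{q2}, q4→{q1, q3, q5, q6}; now {q0, q1, q2, q3, q4, q5, q6}.
Read 'x': q0→{q0, q1, q2, q4}, q1→{q3, q4}, q2→{q2}, q3→{q0, q2}, q4→{q1, q3, q5, q6}, q5→{q4, q5}, q6→{q5}; now {q0, q1, q2, q3, q4, q5, q6}.
Read 'y': q0→{q0, q1, q4, q6}, q1→{q3}, q2→∅, q3→{q2, q4, q5}, q4→{q0}, q5→∅, q6→{q1, q2}; now {q0, q1, q2, q3, q4, q5, q6}.
Read 'y': q0→{q0, q1, q4, q6}, q1→{q3}, q2→∅, q3→{q2, q4, q5}, q4→{q0}, q5→∅, q6→{q1, q2}; now {q0, q1, q2, q3, q4, q5, q6}.
Read 'x': q0→{q0, q1, q2, q4}, q1→{q3, q4}, q2→{q2}, q3→{q0, q2}, q4→{q1, q3, q5, q6}, q5→{q4, q5}, q6→{q5}; now {q0, q1, q2, q3, q4, q5, q6}.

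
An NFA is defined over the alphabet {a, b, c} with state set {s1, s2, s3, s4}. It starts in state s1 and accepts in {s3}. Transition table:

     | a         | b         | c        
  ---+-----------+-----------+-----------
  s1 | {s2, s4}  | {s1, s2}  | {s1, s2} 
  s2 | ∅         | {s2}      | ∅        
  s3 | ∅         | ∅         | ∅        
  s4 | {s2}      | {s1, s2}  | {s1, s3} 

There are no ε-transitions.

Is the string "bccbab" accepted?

No

Start in {s1}.
Read 'b': s1→{s1, s2}; now {s1, s2}.
Read 'c': s1→{s1, s2}, s2→∅; now {s1, s2}.
Read 'c': s1→{s1, s2}, s2→∅; now {s1, s2}.
Read 'b': s1→{s1, s2}, s2→{s2}; now {s1, s2}.
Read 'a': s1→{s2, s4}, s2→∅; now {s2, s4}.
Read 'b': s2→{s2}, s4→{s1, s2}; now {s1, s2}.
The final set {s1, s2} contains no accepting state.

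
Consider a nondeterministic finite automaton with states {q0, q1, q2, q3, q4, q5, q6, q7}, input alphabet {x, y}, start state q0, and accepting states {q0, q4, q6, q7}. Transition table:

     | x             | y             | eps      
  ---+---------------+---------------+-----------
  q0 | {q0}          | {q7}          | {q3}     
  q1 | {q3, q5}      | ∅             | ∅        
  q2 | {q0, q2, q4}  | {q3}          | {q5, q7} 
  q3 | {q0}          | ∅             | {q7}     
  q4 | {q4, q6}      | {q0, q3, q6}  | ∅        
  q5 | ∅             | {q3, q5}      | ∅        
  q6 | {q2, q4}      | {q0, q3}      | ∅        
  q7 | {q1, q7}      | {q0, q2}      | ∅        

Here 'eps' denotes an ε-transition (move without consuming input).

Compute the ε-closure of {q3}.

{q3, q7}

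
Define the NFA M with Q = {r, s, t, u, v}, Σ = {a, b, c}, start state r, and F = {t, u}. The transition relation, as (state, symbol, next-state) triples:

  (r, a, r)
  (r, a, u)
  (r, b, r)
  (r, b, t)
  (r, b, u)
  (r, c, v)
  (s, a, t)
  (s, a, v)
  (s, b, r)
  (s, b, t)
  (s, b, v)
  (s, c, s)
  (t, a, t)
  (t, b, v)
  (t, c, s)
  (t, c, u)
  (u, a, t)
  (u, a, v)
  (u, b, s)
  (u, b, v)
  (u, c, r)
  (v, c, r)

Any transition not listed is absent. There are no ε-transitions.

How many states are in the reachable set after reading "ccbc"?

Start in {r}.
Read 'c': r→{v}; now {v}.
Read 'c': v→{r}; now {r}.
Read 'b': r→{r, t, u}; now {r, t, u}.
Read 'c': r→{v}, t→{s, u}, u→{r}; now {r, s, u, v}.
That set has 4 states.

4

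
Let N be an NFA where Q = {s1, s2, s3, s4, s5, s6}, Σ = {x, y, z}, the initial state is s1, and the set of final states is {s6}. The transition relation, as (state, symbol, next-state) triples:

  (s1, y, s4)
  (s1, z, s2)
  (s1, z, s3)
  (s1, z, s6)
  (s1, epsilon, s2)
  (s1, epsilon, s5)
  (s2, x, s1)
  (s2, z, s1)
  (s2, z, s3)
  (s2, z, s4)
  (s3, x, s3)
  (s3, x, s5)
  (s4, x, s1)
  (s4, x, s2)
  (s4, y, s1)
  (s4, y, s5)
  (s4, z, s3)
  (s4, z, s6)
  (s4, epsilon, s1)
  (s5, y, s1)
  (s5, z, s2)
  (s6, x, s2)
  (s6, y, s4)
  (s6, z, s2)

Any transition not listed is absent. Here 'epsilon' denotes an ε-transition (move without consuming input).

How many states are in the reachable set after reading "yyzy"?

Start: ε-closure({s1}) = {s1, s2, s5}.
Read 'y': {s1, s2, s5} → {s1, s2, s4, s5}.
Read 'y': {s1, s2, s4, s5} → {s1, s2, s4, s5}.
Read 'z': {s1, s2, s4, s5} → {s1, s2, s3, s4, s5, s6}.
Read 'y': {s1, s2, s3, s4, s5, s6} → {s1, s2, s4, s5}.
That set has 4 states.

4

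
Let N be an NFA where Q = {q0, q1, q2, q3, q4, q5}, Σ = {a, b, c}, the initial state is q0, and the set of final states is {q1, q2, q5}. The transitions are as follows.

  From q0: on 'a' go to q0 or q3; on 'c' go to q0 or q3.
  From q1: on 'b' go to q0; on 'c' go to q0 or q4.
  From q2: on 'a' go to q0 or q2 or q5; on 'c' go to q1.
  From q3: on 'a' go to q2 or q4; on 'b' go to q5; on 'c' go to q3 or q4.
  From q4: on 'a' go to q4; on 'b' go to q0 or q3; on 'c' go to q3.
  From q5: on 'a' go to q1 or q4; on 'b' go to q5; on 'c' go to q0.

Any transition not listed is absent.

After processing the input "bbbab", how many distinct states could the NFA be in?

Start in {q0}.
Read 'b': {q0} → ∅.
The set is empty and remains empty for the remaining 4 symbols.
That set has 0 states.

0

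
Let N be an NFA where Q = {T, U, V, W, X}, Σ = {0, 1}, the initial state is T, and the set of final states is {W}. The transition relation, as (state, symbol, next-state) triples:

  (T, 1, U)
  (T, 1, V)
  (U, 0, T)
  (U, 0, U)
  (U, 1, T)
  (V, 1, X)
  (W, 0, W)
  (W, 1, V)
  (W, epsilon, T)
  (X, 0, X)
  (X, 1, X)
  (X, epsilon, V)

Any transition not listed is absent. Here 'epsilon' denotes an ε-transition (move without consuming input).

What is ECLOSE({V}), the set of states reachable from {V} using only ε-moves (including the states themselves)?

Begin with {V}.
No ε-moves leave this set, so the closure equals the set itself.

{V}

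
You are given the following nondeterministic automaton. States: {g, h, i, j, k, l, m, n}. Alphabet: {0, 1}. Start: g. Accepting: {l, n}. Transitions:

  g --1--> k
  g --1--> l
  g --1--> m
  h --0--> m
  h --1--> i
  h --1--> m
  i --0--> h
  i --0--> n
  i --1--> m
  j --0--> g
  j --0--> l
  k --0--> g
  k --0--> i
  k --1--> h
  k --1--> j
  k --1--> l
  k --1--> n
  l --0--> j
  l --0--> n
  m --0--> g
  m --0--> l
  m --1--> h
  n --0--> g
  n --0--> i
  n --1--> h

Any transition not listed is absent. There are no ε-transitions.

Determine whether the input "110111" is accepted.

No

Start in {g}.
Read '1': g→{k, l, m}; now {k, l, m}.
Read '1': k→{h, j, l, n}, l→∅, m→{h}; now {h, j, l, n}.
Read '0': h→{m}, j→{g, l}, l→{j, n}, n→{g, i}; now {g, i, j, l, m, n}.
Read '1': g→{k, l, m}, i→{m}, j→∅, l→∅, m→{h}, n→{h}; now {h, k, l, m}.
Read '1': h→{i, m}, k→{h, j, l, n}, l→∅, m→{h}; now {h, i, j, l, m, n}.
Read '1': h→{i, m}, i→{m}, j→∅, l→∅, m→{h}, n→{h}; now {h, i, m}.
The final set {h, i, m} contains no accepting state.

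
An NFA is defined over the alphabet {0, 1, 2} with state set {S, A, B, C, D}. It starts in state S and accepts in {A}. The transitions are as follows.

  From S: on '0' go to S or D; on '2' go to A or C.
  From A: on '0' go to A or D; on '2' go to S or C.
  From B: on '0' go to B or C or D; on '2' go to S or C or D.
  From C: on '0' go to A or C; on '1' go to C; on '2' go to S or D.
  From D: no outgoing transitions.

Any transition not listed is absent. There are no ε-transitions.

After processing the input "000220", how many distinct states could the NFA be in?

Start in {S}.
Read '0': S→{S, D}; now {S, D}.
Read '0': S→{S, D}, D→∅; now {S, D}.
Read '0': S→{S, D}, D→∅; now {S, D}.
Read '2': S→{A, C}, D→∅; now {A, C}.
Read '2': A→{S, C}, C→{S, D}; now {S, C, D}.
Read '0': S→{S, D}, C→{A, C}, D→∅; now {S, A, C, D}.
That set has 4 states.

4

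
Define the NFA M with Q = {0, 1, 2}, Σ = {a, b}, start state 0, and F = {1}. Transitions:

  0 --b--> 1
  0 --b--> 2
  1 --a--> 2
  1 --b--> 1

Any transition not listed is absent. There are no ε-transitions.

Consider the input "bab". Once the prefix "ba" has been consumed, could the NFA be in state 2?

Start in {0}.
Read 'b': {0} → {1, 2}.
Read 'a': {1, 2} → {2}.
State 2 is in {2}.

Yes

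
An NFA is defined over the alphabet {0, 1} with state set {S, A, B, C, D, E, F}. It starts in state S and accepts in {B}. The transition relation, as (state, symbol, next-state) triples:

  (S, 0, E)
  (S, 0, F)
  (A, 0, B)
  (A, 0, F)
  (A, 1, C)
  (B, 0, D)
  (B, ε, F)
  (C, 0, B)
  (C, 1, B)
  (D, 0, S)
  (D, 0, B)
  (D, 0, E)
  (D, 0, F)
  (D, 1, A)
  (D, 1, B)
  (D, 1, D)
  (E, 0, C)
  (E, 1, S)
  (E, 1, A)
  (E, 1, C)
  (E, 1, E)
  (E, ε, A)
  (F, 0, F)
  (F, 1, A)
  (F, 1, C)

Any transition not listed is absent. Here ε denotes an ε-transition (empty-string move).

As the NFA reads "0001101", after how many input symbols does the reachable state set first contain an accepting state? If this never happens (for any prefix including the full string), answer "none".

2

Start in {S}.
Read '0': {S} → {A, E, F}.
Read '0': {A, E, F} → {B, C, F}.
None of the earlier sets intersect F, but {B, C, F} does.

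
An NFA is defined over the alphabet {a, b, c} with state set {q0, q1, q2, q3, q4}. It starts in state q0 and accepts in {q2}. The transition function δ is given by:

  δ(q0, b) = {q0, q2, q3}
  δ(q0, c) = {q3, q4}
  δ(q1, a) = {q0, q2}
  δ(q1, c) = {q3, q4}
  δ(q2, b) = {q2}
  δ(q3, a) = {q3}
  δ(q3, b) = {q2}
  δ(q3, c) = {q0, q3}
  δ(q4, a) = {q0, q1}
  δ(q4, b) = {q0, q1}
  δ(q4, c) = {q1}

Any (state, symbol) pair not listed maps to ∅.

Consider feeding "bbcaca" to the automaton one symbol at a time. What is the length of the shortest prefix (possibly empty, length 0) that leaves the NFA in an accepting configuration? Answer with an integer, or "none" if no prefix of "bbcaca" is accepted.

1

Start in {q0}.
Read 'b': q0→{q0, q2, q3}; now {q0, q2, q3}.
None of the earlier sets intersect F, but {q0, q2, q3} does.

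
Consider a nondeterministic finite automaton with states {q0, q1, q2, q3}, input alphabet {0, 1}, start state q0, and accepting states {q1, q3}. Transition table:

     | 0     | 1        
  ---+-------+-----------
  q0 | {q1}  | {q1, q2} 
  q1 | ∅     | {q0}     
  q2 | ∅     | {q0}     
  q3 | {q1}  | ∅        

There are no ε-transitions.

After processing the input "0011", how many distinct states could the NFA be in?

Start in {q0}.
Read '0': q0→{q1}; now {q1}.
Read '0': q1→∅; now ∅.
The set is empty and remains empty for the remaining 2 symbols.
That set has 0 states.

0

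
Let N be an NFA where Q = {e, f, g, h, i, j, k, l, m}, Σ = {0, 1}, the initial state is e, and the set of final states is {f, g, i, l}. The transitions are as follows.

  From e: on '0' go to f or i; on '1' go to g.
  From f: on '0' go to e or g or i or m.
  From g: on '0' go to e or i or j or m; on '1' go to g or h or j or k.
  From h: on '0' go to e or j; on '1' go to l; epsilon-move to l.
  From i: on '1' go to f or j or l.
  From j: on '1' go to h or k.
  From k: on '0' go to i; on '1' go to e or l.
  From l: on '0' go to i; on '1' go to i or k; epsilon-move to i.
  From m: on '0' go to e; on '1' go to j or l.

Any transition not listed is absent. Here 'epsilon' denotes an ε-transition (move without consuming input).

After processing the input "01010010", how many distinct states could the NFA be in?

5

Start in {e}.
Read '0': e→{f, i}; now {f, i}.
Read '1': f→∅, i→{f, j, l}; union {f, j, l}; ε-closure = {f, i, j, l}.
Read '0': f→{e, g, i, m}, i→∅, j→∅, l→{i}; now {e, g, i, m}.
Read '1': e→{g}, g→{g, h, j, k}, i→{f, j, l}, m→{j, l}; union {f, g, h, j, k, l}; ε-closure = {f, g, h, i, j, k, l}.
Read '0': f→{e, g, i, m}, g→{e, i, j, m}, h→{e, j}, i→∅, j→∅, k→{i}, l→{i}; now {e, g, i, j, m}.
Read '0': e→{f, i}, g→{e, i, j, m}, i→∅, j→∅, m→{e}; now {e, f, i, j, m}.
Read '1': e→{g}, f→∅, i→{f, j, l}, j→{h, k}, m→{j, l}; union {f, g, h, j, k, l}; ε-closure = {f, g, h, i, j, k, l}.
Read '0': f→{e, g, i, m}, g→{e, i, j, m}, h→{e, j}, i→∅, j→∅, k→{i}, l→{i}; now {e, g, i, j, m}.
That set has 5 states.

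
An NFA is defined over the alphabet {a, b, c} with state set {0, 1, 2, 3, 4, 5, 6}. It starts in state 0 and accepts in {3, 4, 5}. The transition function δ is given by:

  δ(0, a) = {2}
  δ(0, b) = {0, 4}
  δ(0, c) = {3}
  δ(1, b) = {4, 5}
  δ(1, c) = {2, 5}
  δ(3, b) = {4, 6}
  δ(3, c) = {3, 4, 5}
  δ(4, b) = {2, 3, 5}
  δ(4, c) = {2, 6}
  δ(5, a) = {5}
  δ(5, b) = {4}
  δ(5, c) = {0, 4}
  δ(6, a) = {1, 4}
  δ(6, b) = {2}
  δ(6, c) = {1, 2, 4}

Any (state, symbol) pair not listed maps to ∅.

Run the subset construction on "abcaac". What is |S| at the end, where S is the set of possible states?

0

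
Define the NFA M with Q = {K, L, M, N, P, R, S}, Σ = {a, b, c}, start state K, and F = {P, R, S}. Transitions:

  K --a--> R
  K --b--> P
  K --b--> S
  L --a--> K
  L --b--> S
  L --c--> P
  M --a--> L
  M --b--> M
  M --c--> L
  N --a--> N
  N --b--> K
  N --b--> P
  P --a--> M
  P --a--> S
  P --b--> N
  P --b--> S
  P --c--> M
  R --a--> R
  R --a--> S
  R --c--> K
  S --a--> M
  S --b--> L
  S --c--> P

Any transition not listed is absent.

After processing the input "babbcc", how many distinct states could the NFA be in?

2

Start in {K}.
Read 'b': {K} → {P, S}.
Read 'a': {P, S} → {M, S}.
Read 'b': {M, S} → {L, M}.
Read 'b': {L, M} → {M, S}.
Read 'c': {M, S} → {L, P}.
Read 'c': {L, P} → {M, P}.
That set has 2 states.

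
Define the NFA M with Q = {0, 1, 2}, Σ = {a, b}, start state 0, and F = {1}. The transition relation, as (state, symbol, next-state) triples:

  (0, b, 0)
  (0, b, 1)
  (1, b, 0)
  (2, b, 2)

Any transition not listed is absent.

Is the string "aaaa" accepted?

Start in {0}.
Read 'a': 0→∅; now ∅.
The set is empty and remains empty for the remaining 3 symbols.
The final set ∅ contains no accepting state.

No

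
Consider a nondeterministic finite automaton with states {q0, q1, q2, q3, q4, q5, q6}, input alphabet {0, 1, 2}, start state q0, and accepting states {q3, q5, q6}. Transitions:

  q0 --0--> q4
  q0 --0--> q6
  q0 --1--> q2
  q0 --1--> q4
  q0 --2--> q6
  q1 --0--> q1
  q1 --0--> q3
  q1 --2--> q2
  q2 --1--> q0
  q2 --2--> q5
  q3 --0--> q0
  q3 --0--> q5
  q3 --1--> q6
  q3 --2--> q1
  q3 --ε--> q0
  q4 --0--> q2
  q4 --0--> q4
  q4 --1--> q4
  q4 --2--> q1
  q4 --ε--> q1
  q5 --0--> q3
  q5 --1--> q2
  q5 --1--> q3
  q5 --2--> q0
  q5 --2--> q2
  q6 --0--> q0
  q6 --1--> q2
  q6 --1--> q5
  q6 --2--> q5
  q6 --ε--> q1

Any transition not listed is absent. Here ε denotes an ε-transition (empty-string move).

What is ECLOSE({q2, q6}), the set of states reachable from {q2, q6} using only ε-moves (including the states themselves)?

{q1, q2, q6}

Begin with {q2, q6}.
ε-move q6 → q1; add q1.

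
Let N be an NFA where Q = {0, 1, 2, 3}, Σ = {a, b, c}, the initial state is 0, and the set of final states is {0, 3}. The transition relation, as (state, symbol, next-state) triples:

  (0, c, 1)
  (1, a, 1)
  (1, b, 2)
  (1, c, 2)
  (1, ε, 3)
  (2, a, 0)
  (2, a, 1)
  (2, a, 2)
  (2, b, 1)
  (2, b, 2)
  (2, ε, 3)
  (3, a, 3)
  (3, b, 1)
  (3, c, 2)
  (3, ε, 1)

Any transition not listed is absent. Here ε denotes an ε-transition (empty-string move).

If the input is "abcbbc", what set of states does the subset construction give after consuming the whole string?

Start in {0}.
Read 'a': 0→∅; now ∅.
The set is empty and remains empty for the remaining 5 symbols.

∅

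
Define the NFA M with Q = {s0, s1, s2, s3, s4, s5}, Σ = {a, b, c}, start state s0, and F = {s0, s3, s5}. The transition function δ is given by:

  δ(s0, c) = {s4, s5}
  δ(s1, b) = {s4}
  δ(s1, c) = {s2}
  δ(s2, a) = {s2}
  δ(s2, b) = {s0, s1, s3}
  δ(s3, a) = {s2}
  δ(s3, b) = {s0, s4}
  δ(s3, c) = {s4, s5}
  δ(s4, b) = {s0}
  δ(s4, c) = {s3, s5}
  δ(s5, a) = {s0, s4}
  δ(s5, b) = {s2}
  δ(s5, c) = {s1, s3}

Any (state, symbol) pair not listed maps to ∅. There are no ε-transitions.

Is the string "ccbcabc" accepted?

Yes

Start in {s0}.
Read 'c': s0→{s4, s5}; now {s4, s5}.
Read 'c': s4→{s3, s5}, s5→{s1, s3}; now {s1, s3, s5}.
Read 'b': s1→{s4}, s3→{s0, s4}, s5→{s2}; now {s0, s2, s4}.
Read 'c': s0→{s4, s5}, s2→∅, s4→{s3, s5}; now {s3, s4, s5}.
Read 'a': s3→{s2}, s4→∅, s5→{s0, s4}; now {s0, s2, s4}.
Read 'b': s0→∅, s2→{s0, s1, s3}, s4→{s0}; now {s0, s1, s3}.
Read 'c': s0→{s4, s5}, s1→{s2}, s3→{s4, s5}; now {s2, s4, s5}.
The final set {s2, s4, s5} contains the accepting state s5.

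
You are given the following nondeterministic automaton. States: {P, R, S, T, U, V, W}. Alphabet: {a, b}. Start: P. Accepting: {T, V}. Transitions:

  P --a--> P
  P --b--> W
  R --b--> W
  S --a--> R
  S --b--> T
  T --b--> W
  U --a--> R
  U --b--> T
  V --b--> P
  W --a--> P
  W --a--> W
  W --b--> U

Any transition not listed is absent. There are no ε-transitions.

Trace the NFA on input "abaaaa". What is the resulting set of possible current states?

{P, W}

Start in {P}.
Read 'a': P→{P}; now {P}.
Read 'b': P→{W}; now {W}.
Read 'a': W→{P, W}; now {P, W}.
Read 'a': P→{P}, W→{P, W}; now {P, W}.
Read 'a': P→{P}, W→{P, W}; now {P, W}.
Read 'a': P→{P}, W→{P, W}; now {P, W}.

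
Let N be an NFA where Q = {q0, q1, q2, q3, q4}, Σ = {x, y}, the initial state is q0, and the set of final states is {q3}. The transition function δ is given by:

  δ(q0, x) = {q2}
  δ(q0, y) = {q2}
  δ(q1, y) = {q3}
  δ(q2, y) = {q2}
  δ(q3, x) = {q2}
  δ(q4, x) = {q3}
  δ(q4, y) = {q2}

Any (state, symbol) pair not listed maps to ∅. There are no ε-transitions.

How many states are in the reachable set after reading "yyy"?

1

Start in {q0}.
Read 'y': {q0} → {q2}.
Read 'y': {q2} → {q2}.
Read 'y': {q2} → {q2}.
That set has 1 state.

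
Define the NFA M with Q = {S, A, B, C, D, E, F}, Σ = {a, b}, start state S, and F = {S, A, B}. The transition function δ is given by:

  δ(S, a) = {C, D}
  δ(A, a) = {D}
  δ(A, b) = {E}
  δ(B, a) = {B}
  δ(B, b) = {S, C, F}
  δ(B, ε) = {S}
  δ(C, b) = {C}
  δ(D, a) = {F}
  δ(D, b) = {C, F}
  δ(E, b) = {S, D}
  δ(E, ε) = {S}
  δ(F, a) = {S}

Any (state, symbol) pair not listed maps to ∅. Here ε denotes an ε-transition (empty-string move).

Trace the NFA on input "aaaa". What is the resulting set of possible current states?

Start in {S}.
Read 'a': {S} → {C, D}.
Read 'a': {C, D} → {F}.
Read 'a': {F} → {S}.
Read 'a': {S} → {C, D}.

{C, D}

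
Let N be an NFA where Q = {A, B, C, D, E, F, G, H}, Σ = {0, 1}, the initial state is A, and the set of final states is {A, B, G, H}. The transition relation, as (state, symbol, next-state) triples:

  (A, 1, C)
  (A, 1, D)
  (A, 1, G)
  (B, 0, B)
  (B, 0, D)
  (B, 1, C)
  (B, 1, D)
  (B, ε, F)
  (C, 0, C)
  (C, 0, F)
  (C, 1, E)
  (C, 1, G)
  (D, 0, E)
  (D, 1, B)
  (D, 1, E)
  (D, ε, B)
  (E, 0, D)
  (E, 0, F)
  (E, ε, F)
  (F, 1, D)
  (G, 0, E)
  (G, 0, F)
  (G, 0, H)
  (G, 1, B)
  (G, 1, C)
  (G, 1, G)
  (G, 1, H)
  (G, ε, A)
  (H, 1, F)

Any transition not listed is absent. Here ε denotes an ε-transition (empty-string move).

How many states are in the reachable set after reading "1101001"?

Start in {A}.
Read '1': {A} → {A, B, C, D, F, G}.
Read '1': {A, B, C, D, F, G} → {A, B, C, D, E, F, G, H}.
Read '0': {A, B, C, D, E, F, G, H} → {B, C, D, E, F, H}.
Read '1': {B, C, D, E, F, H} → {A, B, C, D, E, F, G}.
Read '0': {A, B, C, D, E, F, G} → {B, C, D, E, F, H}.
Read '0': {B, C, D, E, F, H} → {B, C, D, E, F}.
Read '1': {B, C, D, E, F} → {A, B, C, D, E, F, G}.
That set has 7 states.

7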